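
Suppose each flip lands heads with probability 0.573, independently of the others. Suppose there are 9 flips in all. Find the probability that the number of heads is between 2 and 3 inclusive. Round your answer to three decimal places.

0.126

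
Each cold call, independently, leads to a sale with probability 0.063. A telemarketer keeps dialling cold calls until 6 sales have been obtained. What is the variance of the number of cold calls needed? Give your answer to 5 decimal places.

1416.47770

Y = total cold calls until the sixth success; negative binomial with r=6, p=0.063.
Var(Y) = r(1−p)/p² = 6·0.937 / 0.063² = 1416.4777022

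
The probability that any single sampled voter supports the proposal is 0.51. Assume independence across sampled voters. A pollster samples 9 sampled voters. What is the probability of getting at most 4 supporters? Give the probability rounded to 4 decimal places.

0.4754

X ~ Binomial(9, 0.51); P(X ≤ 4) = Σ C(9,k) p^k (1−p)^(9−k) over k:
  k=0: C(9,0)·0.51^0·0.49^9 = 0.001628
  k=1: C(9,1)·0.51^1·0.49^8 = 0.015254
  k=2: C(9,2)·0.51^2·0.49^7 = 0.063506
  k=3: C(9,3)·0.51^3·0.49^6 = 0.154229
  k=4: C(9,4)·0.51^4·0.49^5 = 0.240786
Total = 0.475404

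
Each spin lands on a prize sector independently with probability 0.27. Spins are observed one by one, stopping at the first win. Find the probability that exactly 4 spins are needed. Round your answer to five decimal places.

0.10503

Geometric (trials to first success), p = 0.27.
P(Y = 4) = (1−p)^3 · p = 0.38902 · 0.27 = 0.1050346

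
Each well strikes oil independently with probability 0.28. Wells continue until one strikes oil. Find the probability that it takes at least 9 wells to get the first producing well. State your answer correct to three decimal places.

0.072

Y = number of wells to the first success; geometric, p = 0.28.
P(Y > 8) = P(first 8 all fail) = (1−p)^8 = 0.07222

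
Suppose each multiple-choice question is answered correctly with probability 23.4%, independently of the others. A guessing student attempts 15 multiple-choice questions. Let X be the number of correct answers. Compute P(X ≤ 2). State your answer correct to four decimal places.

X ~ Binomial(15, 0.234); P(X ≤ 2) = Σ C(15,k) p^k (1−p)^(15−k) over k:
  k=0: C(15,0)·0.234^0·0.766^15 = 0.018341
  k=1: C(15,1)·0.234^1·0.766^14 = 0.084045
  k=2: C(15,2)·0.234^2·0.766^13 = 0.179719
Total = 0.282105

0.2821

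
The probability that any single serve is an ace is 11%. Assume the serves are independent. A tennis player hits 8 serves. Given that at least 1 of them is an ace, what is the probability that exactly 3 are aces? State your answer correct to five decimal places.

0.06864

X ~ Binomial(8, 0.11). Want P(X=3 | X≥1) = P(X=3) / P(X≥1).
P(X=3) = C(8,3)·0.11^3·0.89^5 = 0.0416213
P(X≥1) = 1 − 0.3936589 = 0.6063411
Ratio = 0.0416213 / 0.6063411 = 0.0686434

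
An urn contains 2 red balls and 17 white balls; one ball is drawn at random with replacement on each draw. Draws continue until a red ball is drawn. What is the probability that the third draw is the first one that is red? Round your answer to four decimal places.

0.0843

Geometric (trials to first success), p = 0.105263.
P(Y = 3) = (1−p)^2 · p = 0.80055 · 0.105263 = 0.084269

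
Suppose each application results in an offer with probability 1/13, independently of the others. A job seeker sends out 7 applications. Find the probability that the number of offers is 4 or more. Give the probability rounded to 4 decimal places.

0.0010

X ~ Binomial(7, 0.076923); P(X ≥ 4) = Σ C(7,k) p^k (1−p)^(7−k) over k:
  k=4: C(7,4)·0.076923^4·0.923077^3 = 0.000964
  k=5: C(7,5)·0.076923^5·0.923077^2 = 0.000048
  k=6: C(7,6)·0.076923^6·0.923077^1 = 0.000001
  k=7: C(7,7)·0.076923^7·0.923077^0 = 0.000000
Total = 0.001013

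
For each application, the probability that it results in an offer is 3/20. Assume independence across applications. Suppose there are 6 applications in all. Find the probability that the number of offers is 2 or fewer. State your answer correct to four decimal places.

0.9527

X ~ Binomial(6, 0.15); P(X ≤ 2) = Σ C(6,k) p^k (1−p)^(6−k) over k:
  k=0: C(6,0)·0.15^0·0.85^6 = 0.377150
  k=1: C(6,1)·0.15^1·0.85^5 = 0.399335
  k=2: C(6,2)·0.15^2·0.85^4 = 0.176177
Total = 0.952661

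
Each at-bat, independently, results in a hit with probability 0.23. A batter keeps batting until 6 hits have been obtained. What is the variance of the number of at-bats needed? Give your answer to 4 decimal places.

87.3346

Y = total at-bats until the sixth success; negative binomial with r=6, p=0.23.
Var(Y) = r(1−p)/p² = 6·0.77 / 0.23² = 87.334594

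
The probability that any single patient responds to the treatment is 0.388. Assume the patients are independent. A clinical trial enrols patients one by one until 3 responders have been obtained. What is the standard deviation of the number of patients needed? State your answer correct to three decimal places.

3.492

Y = total patients until the third success; negative binomial with r=3, p=0.388.
SD(Y) = √[r(1−p)/p²] = √(12.19577) = 3.49224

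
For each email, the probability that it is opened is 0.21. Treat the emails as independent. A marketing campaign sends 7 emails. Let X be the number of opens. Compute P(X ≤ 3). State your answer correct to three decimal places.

0.961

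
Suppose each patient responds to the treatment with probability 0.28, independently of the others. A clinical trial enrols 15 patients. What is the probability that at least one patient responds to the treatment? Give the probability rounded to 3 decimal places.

0.993

P(at least one) = 1 − P(none) = 1 − (1 − 0.28)^15
= 1 − 0.00724 = 0.99276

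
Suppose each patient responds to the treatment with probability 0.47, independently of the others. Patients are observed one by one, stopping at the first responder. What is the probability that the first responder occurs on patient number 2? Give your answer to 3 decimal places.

Geometric (trials to first success), p = 0.47.
P(Y = 2) = (1−p)^1 · p = 0.53 · 0.47 = 0.24910

0.249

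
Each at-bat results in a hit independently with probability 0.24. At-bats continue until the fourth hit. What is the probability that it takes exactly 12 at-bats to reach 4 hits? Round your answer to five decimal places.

Y = trial on which the fourth success occurs; negative binomial, r=4, p=0.24.
P(Y=12) = C(11,3) · p^4 · (1−p)^8
= 165 · 0.0033178 · 0.1113 = 0.0609309

0.06093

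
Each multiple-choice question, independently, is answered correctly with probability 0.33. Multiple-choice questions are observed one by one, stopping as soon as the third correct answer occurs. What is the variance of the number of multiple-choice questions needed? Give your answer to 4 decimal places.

Y = total multiple-choice questions until the third success; negative binomial with r=3, p=0.33.
Var(Y) = r(1−p)/p² = 3·0.67 / 0.33² = 18.457300

18.4573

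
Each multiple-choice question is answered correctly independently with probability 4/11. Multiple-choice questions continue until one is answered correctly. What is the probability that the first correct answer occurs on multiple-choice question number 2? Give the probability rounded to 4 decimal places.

Geometric (trials to first success), p = 0.363636.
P(Y = 2) = (1−p)^1 · p = 0.63636 · 0.363636 = 0.231405

0.2314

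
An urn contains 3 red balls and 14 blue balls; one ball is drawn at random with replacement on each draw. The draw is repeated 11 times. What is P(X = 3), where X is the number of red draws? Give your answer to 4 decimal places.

X ~ Binomial(n=11, p=0.176471).
P(X=3) = C(11,3) · p^3 · (1−p)^8
= 165 · 0.0054956 · 0.21156 = 0.191838

0.1918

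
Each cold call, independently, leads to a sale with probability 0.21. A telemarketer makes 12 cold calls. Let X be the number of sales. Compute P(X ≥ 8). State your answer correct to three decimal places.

X ~ Binomial(12, 0.21); P(X ≥ 8) = Σ C(12,k) p^k (1−p)^(12−k) over k:
  k=8: C(12,8)·0.21^8·0.79^4 = 0.00073
  k=9: C(12,9)·0.21^9·0.79^3 = 0.00009
  k=10: C(12,10)·0.21^10·0.79^2 = 0.00001
  k=11: C(12,11)·0.21^11·0.79^1 = 0.00000
  k=12: C(12,12)·0.21^12·0.79^0 = 0.00000
Total = 0.00082

0.001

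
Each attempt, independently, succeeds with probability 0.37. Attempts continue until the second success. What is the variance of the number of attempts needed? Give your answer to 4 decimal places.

Y = total attempts until the second success; negative binomial with r=2, p=0.37.
Var(Y) = r(1−p)/p² = 2·0.63 / 0.37² = 9.203798

9.2038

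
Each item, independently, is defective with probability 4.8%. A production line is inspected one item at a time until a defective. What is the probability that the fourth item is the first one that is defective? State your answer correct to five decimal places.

0.04141

Geometric (trials to first success), p = 0.048.
P(Y = 4) = (1−p)^3 · p = 0.8628 · 0.048 = 0.0414145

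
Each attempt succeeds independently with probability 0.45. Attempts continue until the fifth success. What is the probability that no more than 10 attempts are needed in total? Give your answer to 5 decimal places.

0.49560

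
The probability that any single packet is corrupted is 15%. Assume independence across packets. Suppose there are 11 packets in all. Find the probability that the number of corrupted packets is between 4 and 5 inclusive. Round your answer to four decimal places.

X ~ Binomial(11, 0.15); P(4 ≤ X ≤ 5) = Σ C(11,k) p^k (1−p)^(11−k) over k:
  k=4: C(11,4)·0.15^4·0.85^7 = 0.053556
  k=5: C(11,5)·0.15^5·0.85^6 = 0.013232
Total = 0.066788

0.0668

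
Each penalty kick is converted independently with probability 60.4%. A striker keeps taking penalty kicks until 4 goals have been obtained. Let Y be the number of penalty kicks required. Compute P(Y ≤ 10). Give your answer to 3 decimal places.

0.948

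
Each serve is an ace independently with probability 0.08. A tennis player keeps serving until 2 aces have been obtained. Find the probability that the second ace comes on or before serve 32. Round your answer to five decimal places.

0.73758

Finishing within 32 serves ⇔ at least 2 successes in the first 32. With X ~ Binomial(32, 0.08), P(Y ≤ 32) = 1 − P(X ≤ 1).
  k=0: C(32,0)·0.08^0·0.92^32 = 0.0693762
  k=1: C(32,1)·0.08^1·0.92^31 = 0.1930468
1 − 0.2624230 = 0.7375770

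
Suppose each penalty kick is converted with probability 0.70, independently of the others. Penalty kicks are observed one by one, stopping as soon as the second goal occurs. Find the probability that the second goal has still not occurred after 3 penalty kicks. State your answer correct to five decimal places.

0.21600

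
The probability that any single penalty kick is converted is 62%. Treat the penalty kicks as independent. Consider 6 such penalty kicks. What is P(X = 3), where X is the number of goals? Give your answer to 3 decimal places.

X ~ Binomial(n=6, p=0.62).
P(X=3) = C(6,3) · p^3 · (1−p)^3
= 20 · 0.23833 · 0.054872 = 0.26155

0.262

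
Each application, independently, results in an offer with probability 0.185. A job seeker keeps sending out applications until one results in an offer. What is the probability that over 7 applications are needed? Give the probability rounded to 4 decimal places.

0.2388

Y = number of applications to the first success; geometric, p = 0.185.
P(Y > 7) = P(first 7 all fail) = (1−p)^7 = 0.238838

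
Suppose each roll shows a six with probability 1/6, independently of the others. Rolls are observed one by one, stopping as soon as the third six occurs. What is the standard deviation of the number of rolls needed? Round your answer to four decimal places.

9.4868

Y = total rolls until the third success; negative binomial with r=3, p=0.166667.
SD(Y) = √[r(1−p)/p²] = √(90.000000) = 9.486833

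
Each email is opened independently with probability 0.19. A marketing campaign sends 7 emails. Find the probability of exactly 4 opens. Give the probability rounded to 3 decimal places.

0.024

X ~ Binomial(n=7, p=0.19).
P(X=4) = C(7,4) · p^4 · (1−p)^3
= 35 · 0.0013032 · 0.53144 = 0.02424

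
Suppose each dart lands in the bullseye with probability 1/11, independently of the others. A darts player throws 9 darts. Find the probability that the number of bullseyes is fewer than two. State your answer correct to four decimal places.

X ~ Binomial(9, 0.090909); P(X ≤ 1) = Σ C(9,k) p^k (1−p)^(9−k) over k:
  k=0: C(9,0)·0.090909^0·0.909091^9 = 0.424098
  k=1: C(9,1)·0.090909^1·0.909091^8 = 0.381688
Total = 0.805785

0.8058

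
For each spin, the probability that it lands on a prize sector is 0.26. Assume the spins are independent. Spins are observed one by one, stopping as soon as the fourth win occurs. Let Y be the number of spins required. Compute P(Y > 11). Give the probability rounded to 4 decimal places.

0.6854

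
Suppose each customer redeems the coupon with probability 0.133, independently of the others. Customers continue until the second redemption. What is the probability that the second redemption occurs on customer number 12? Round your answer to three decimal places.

Y = trial on which the second success occurs; negative binomial, r=2, p=0.133.
P(Y=12) = C(11,1) · p^2 · (1−p)^10
= 11 · 0.017689 · 0.23999 = 0.04670

0.047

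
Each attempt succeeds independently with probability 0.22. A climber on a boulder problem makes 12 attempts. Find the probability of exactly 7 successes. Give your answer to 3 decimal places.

0.006

X ~ Binomial(n=12, p=0.22).
P(X=7) = C(12,7) · p^7 · (1−p)^5
= 792 · 2.4944e-05 · 0.28872 = 0.00570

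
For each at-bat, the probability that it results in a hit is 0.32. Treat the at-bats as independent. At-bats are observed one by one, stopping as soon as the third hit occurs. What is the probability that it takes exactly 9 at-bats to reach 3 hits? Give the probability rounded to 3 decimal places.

Y = trial on which the third success occurs; negative binomial, r=3, p=0.32.
P(Y=9) = C(8,2) · p^3 · (1−p)^6
= 28 · 0.032768 · 0.098867 = 0.09071

0.091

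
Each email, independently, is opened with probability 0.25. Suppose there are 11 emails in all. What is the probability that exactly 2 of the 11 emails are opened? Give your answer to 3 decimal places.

X ~ Binomial(n=11, p=0.25).
P(X=2) = C(11,2) · p^2 · (1−p)^9
= 55 · 0.0625 · 0.075085 = 0.25810

0.258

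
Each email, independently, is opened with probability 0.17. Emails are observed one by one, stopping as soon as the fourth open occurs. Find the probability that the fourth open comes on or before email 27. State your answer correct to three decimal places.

Finishing within 27 emails ⇔ at least 4 successes in the first 27. With X ~ Binomial(27, 0.17), P(Y ≤ 27) = 1 − P(X ≤ 3).
  k=0: C(27,0)·0.17^0·0.83^27 = 0.00653
  k=1: C(27,1)·0.17^1·0.83^26 = 0.03613
  k=2: C(27,2)·0.17^2·0.83^25 = 0.09620
  k=3: C(27,3)·0.17^3·0.83^24 = 0.16419
1 − 0.30305 = 0.69695

0.697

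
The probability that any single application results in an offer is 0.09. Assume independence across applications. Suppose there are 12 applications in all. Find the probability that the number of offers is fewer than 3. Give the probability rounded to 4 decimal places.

0.9134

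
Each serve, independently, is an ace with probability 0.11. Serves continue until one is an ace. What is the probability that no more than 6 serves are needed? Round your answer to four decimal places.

0.5030

Y = number of serves to the first success; geometric, p = 0.11.
P(Y ≤ 6) = 1 − (1−p)^6 = 1 − 0.496981 = 0.503019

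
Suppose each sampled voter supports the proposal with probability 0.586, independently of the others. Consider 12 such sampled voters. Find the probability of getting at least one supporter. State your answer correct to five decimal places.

P(at least one) = 1 − P(none) = 1 − (1 − 0.586)^12
= 1 − 0.0000254 = 0.9999746

0.99997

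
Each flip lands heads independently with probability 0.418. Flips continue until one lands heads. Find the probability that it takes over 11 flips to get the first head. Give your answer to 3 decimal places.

0.003

Y = number of flips to the first success; geometric, p = 0.418.
P(Y > 11) = P(first 11 all fail) = (1−p)^11 = 0.00260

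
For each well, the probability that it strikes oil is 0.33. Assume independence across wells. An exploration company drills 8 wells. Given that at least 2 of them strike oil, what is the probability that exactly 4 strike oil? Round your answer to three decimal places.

0.209

X ~ Binomial(8, 0.33). Want P(X=4 | X≥2) = P(X=4) / P(X≥2).
P(X=4) = C(8,4)·0.33^4·0.67^4 = 0.16728
P(X≥2) = 1 − 0.04061 − 0.16000 = 0.79939
Ratio = 0.16728 / 0.79939 = 0.20926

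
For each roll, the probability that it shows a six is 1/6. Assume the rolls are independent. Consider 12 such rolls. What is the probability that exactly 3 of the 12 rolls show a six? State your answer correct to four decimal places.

X ~ Binomial(n=12, p=0.166667).
P(X=3) = C(12,3) · p^3 · (1−p)^9
= 220 · 0.0046296 · 0.19381 = 0.197396

0.1974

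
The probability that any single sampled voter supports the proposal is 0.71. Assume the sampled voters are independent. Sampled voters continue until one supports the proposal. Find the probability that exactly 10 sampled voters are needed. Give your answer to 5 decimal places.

0.00001

Geometric (trials to first success), p = 0.71.
P(Y = 10) = (1−p)^9 · p = 1.4507e-05 · 0.71 = 0.0000103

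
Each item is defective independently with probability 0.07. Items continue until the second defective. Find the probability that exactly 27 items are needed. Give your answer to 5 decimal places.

Y = trial on which the second success occurs; negative binomial, r=2, p=0.07.
P(Y=27) = C(26,1) · p^2 · (1−p)^25
= 26 · 0.0049 · 0.16296 = 0.0207608

0.02076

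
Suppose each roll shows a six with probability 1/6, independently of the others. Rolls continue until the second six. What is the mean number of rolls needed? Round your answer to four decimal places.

12.0000

Y = total rolls until the second success; negative binomial with r=2, p=0.166667.
E[Y] = r / p = 2 / 0.166667 = 12.000000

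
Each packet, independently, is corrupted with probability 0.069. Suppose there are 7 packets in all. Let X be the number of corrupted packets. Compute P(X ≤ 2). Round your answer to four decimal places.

0.9907

X ~ Binomial(7, 0.069); P(X ≤ 2) = Σ C(7,k) p^k (1−p)^(7−k) over k:
  k=0: C(7,0)·0.069^0·0.931^7 = 0.606244
  k=1: C(7,1)·0.069^1·0.931^6 = 0.314518
  k=2: C(7,2)·0.069^2·0.931^5 = 0.069930
Total = 0.990693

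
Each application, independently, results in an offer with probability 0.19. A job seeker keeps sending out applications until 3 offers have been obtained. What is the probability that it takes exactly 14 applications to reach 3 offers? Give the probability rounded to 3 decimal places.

0.053

Y = trial on which the third success occurs; negative binomial, r=3, p=0.19.
P(Y=14) = C(13,2) · p^3 · (1−p)^11
= 78 · 0.006859 · 0.098477 = 0.05269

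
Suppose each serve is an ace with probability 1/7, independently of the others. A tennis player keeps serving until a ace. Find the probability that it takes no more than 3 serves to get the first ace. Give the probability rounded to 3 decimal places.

0.370

Y = number of serves to the first success; geometric, p = 0.142857.
P(Y ≤ 3) = 1 − (1−p)^3 = 1 − 0.62974 = 0.37026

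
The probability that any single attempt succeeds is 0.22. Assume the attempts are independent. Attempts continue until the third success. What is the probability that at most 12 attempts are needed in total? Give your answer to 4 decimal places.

Finishing within 12 attempts ⇔ at least 3 successes in the first 12. With X ~ Binomial(12, 0.22), P(Y ≤ 12) = 1 − P(X ≤ 2).
  k=0: C(12,0)·0.22^0·0.78^12 = 0.050715
  k=1: C(12,1)·0.22^1·0.78^11 = 0.171650
  k=2: C(12,2)·0.22^2·0.78^10 = 0.266278
1 − 0.488643 = 0.511357

0.5114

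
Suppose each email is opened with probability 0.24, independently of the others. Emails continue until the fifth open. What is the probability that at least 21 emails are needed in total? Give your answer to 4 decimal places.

0.4561

Needing more than 20 emails ⇔ fewer than 5 successes in the first 20. With X ~ Binomial(20, 0.24), P(Y > 20) = P(X ≤ 4).
  k=0: C(20,0)·0.24^0·0.76^20 = 0.004133
  k=1: C(20,1)·0.24^1·0.76^19 = 0.026104
  k=2: C(20,2)·0.24^2·0.76^18 = 0.078311
  k=3: C(20,3)·0.24^3·0.76^17 = 0.148378
  k=4: C(20,4)·0.24^4·0.76^16 = 0.199139
P(X ≤ 4) = 0.456064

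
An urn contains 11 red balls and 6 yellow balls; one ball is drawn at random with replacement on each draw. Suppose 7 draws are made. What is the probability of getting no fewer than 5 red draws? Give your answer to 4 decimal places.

0.5255

X ~ Binomial(7, 0.647059); P(X ≥ 5) = Σ C(7,k) p^k (1−p)^(7−k) over k:
  k=5: C(7,5)·0.647059^5·0.352941^2 = 0.296717
  k=6: C(7,6)·0.647059^6·0.352941^1 = 0.181327
  k=7: C(7,7)·0.647059^7·0.352941^0 = 0.047490
Total = 0.525535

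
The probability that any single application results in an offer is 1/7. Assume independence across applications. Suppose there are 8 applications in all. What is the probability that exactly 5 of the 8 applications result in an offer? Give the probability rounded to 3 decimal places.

0.002

X ~ Binomial(n=8, p=0.142857).
P(X=5) = C(8,5) · p^5 · (1−p)^3
= 56 · 5.9499e-05 · 0.62974 = 0.00210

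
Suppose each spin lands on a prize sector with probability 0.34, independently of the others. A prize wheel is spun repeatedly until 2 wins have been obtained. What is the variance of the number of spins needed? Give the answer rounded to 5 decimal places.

11.41869

Y = total spins until the second success; negative binomial with r=2, p=0.34.
Var(Y) = r(1−p)/p² = 2·0.66 / 0.34² = 11.4186851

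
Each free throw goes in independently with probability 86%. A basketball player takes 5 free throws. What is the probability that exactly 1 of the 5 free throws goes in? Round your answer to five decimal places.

0.00165

X ~ Binomial(n=5, p=0.86).
P(X=1) = C(5,1) · p^1 · (1−p)^4
= 5 · 0.86 · 0.00038416 = 0.0016519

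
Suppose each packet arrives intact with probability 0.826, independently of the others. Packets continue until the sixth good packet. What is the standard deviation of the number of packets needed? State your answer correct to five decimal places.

Y = total packets until the sixth success; negative binomial with r=6, p=0.826.
SD(Y) = √[r(1−p)/p²] = √(1.5301725) = 1.2370014

1.23700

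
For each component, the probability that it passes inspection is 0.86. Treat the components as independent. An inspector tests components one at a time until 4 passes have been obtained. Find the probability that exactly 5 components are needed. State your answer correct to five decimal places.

Y = trial on which the fourth success occurs; negative binomial, r=4, p=0.86.
P(Y=5) = C(4,3) · p^4 · (1−p)^1
= 4 · 0.54701 · 0.14 = 0.3063246

0.30632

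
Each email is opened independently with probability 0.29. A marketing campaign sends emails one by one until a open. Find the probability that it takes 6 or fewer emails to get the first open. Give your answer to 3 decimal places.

Y = number of emails to the first success; geometric, p = 0.29.
P(Y ≤ 6) = 1 − (1−p)^6 = 1 − 0.12810 = 0.87190

0.872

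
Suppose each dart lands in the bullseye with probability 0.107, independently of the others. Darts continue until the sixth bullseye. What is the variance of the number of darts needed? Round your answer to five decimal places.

Y = total darts until the sixth success; negative binomial with r=6, p=0.107.
Var(Y) = r(1−p)/p² = 6·0.893 / 0.107² = 467.9884706

467.98847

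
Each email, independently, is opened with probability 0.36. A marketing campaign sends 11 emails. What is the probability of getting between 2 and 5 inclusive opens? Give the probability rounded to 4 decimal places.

0.7808

X ~ Binomial(11, 0.36); P(2 ≤ X ≤ 5) = Σ C(11,k) p^k (1−p)^(11−k) over k:
  k=2: C(11,2)·0.36^2·0.64^9 = 0.128407
  k=3: C(11,3)·0.36^3·0.64^8 = 0.216686
  k=4: C(11,4)·0.36^4·0.64^7 = 0.243772
  k=5: C(11,5)·0.36^5·0.64^6 = 0.191970
Total = 0.780835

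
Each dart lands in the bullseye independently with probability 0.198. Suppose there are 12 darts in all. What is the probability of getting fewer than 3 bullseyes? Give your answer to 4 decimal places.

0.5654

X ~ Binomial(12, 0.198); P(X ≤ 2) = Σ C(12,k) p^k (1−p)^(12−k) over k:
  k=0: C(12,0)·0.198^0·0.802^12 = 0.070810
  k=1: C(12,1)·0.198^1·0.802^11 = 0.209780
  k=2: C(12,2)·0.198^2·0.802^10 = 0.284851
Total = 0.565441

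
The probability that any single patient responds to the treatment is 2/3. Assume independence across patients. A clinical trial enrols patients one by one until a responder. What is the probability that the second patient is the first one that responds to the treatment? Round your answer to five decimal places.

Geometric (trials to first success), p = 0.666667.
P(Y = 2) = (1−p)^1 · p = 0.33333 · 0.666667 = 0.2222222

0.22222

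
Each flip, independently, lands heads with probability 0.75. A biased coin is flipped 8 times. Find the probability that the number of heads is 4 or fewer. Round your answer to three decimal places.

0.114

X ~ Binomial(8, 0.75); P(X ≤ 4) = Σ C(8,k) p^k (1−p)^(8−k) over k:
  k=0: C(8,0)·0.75^0·0.25^8 = 0.00002
  k=1: C(8,1)·0.75^1·0.25^7 = 0.00037
  k=2: C(8,2)·0.75^2·0.25^6 = 0.00385
  k=3: C(8,3)·0.75^3·0.25^5 = 0.02307
  k=4: C(8,4)·0.75^4·0.25^4 = 0.08652
Total = 0.11382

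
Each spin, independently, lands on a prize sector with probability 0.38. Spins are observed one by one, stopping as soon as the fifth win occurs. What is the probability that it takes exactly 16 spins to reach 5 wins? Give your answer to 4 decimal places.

Y = trial on which the fifth success occurs; negative binomial, r=5, p=0.38.
P(Y=16) = C(15,4) · p^5 · (1−p)^11
= 1365 · 0.0079235 · 0.0052037 = 0.056281

0.0563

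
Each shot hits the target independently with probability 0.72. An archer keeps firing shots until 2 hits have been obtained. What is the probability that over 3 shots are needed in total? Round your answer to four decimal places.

Needing more than 3 shots ⇔ fewer than 2 successes in the first 3. With X ~ Binomial(3, 0.72), P(Y > 3) = P(X ≤ 1).
  k=0: C(3,0)·0.72^0·0.28^3 = 0.021952
  k=1: C(3,1)·0.72^1·0.28^2 = 0.169344
P(X ≤ 1) = 0.191296

0.1913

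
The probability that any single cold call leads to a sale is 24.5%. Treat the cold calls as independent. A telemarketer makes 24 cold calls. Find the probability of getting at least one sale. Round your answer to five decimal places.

P(at least one) = 1 − P(none) = 1 − (1 − 0.245)^24
= 1 − 0.0011769 = 0.9988231

0.99882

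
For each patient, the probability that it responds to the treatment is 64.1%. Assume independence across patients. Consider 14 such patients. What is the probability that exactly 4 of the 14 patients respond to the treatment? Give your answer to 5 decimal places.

0.00601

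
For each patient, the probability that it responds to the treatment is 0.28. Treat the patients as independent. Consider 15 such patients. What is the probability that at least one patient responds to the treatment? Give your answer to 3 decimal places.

0.993

P(at least one) = 1 − P(none) = 1 − (1 − 0.28)^15
= 1 − 0.00724 = 0.99276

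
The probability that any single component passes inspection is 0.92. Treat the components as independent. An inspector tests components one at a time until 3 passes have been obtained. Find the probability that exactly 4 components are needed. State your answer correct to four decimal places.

Y = trial on which the third success occurs; negative binomial, r=3, p=0.92.
P(Y=4) = C(3,2) · p^3 · (1−p)^1
= 3 · 0.77869 · 0.08 = 0.186885

0.1869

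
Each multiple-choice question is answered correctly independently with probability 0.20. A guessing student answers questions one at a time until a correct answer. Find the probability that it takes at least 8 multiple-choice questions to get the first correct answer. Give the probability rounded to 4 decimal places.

0.2097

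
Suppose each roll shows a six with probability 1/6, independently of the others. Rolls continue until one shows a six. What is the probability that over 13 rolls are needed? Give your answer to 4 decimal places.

0.0935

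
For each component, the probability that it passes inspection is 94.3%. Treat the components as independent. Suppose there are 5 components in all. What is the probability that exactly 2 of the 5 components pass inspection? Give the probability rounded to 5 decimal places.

0.00165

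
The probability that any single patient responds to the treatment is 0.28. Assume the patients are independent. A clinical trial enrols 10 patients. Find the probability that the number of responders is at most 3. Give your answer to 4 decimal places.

X ~ Binomial(10, 0.28); P(X ≤ 3) = Σ C(10,k) p^k (1−p)^(10−k) over k:
  k=0: C(10,0)·0.28^0·0.72^10 = 0.037439
  k=1: C(10,1)·0.28^1·0.72^9 = 0.145596
  k=2: C(10,2)·0.28^2·0.72^8 = 0.254794
  k=3: C(10,3)·0.28^3·0.72^7 = 0.264230
Total = 0.702059

0.7021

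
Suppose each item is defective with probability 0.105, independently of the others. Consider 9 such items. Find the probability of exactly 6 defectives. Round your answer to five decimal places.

0.00008

X ~ Binomial(n=9, p=0.105).
P(X=6) = C(9,6) · p^6 · (1−p)^3
= 84 · 1.3401e-06 · 0.71692 = 0.0000807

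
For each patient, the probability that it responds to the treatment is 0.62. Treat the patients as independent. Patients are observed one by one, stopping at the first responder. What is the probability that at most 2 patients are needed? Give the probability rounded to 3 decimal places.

0.856

Y = number of patients to the first success; geometric, p = 0.62.
P(Y ≤ 2) = 1 − (1−p)^2 = 1 − 0.14440 = 0.85560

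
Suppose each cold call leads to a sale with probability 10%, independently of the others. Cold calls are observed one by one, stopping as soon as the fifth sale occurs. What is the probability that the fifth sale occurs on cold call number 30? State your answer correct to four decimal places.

0.0171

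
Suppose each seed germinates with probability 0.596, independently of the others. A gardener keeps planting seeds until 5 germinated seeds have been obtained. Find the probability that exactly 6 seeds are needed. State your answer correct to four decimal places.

0.1519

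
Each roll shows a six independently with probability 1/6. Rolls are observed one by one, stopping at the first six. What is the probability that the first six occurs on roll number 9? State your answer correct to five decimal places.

0.03876

Geometric (trials to first success), p = 0.166667.
P(Y = 9) = (1−p)^8 · p = 0.23257 · 0.166667 = 0.0387613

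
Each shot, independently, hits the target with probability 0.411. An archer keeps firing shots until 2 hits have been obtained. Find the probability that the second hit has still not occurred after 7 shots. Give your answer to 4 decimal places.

0.1447

Needing more than 7 shots ⇔ fewer than 2 successes in the first 7. With X ~ Binomial(7, 0.411), P(Y > 7) = P(X ≤ 1).
  k=0: C(7,0)·0.411^0·0.589^7 = 0.024593
  k=1: C(7,1)·0.411^1·0.589^6 = 0.120125
P(X ≤ 1) = 0.144717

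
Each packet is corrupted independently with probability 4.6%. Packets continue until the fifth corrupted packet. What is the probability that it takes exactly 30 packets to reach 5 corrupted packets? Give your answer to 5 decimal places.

Y = trial on which the fifth success occurs; negative binomial, r=5, p=0.046.
P(Y=30) = C(29,4) · p^5 · (1−p)^25
= 23751 · 2.0596e-07 · 0.30811 = 0.0015072

0.00151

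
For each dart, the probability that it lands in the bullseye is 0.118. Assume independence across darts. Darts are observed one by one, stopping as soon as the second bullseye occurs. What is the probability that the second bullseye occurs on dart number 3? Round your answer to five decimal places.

Y = trial on which the second success occurs; negative binomial, r=2, p=0.118.
P(Y=3) = C(2,1) · p^2 · (1−p)^1
= 2 · 0.013924 · 0.882 = 0.0245619

0.02456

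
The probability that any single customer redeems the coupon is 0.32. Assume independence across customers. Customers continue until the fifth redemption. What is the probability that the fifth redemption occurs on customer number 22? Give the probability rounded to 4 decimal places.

Y = trial on which the fifth success occurs; negative binomial, r=5, p=0.32.
P(Y=22) = C(21,4) · p^5 · (1−p)^17
= 5985 · 0.0033554 · 0.0014212 = 0.028541

0.0285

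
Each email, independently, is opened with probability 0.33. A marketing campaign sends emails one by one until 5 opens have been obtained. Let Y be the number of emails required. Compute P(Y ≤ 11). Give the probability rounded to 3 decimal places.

Finishing within 11 emails ⇔ at least 5 successes in the first 11. With X ~ Binomial(11, 0.33), P(Y ≤ 11) = 1 − P(X ≤ 4).
  k=0: C(11,0)·0.33^0·0.67^11 = 0.01221
  k=1: C(11,1)·0.33^1·0.67^10 = 0.06617
  k=2: C(11,2)·0.33^2·0.67^9 = 0.16295
  k=3: C(11,3)·0.33^3·0.67^8 = 0.24078
  k=4: C(11,4)·0.33^4·0.67^7 = 0.23719
1 − 0.71931 = 0.28069

0.281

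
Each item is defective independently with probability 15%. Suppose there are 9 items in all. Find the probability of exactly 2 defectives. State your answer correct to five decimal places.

0.25967

X ~ Binomial(n=9, p=0.15).
P(X=2) = C(9,2) · p^2 · (1−p)^7
= 36 · 0.0225 · 0.32058 = 0.2596674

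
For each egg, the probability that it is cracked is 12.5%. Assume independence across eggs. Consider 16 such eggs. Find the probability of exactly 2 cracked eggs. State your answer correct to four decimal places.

0.2891

X ~ Binomial(n=16, p=0.125).
P(X=2) = C(16,2) · p^2 · (1−p)^14
= 120 · 0.015625 · 0.15421 = 0.289144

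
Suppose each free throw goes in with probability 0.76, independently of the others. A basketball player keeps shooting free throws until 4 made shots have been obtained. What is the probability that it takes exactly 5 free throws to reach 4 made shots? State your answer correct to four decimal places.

Y = trial on which the fourth success occurs; negative binomial, r=4, p=0.76.
P(Y=5) = C(4,3) · p^4 · (1−p)^1
= 4 · 0.33362 · 0.24 = 0.320277

0.3203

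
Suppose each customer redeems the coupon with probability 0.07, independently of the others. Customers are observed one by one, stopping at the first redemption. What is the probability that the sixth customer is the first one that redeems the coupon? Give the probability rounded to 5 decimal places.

0.04870

Geometric (trials to first success), p = 0.07.
P(Y = 6) = (1−p)^5 · p = 0.69569 · 0.07 = 0.0486982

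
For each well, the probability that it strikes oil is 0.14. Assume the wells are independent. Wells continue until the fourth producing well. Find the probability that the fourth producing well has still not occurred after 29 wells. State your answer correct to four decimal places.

Needing more than 29 wells ⇔ fewer than 4 successes in the first 29. With X ~ Binomial(29, 0.14), P(Y > 29) = P(X ≤ 3).
  k=0: C(29,0)·0.14^0·0.86^29 = 0.012602
  k=1: C(29,1)·0.14^1·0.86^28 = 0.059495
  k=2: C(29,2)·0.14^2·0.86^27 = 0.135594
  k=3: C(29,3)·0.14^3·0.86^26 = 0.198661
P(X ≤ 3) = 0.406353

0.4064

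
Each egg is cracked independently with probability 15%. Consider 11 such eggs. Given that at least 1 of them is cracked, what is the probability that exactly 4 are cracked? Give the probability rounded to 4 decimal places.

0.0643

X ~ Binomial(11, 0.15). Want P(X=4 | X≥1) = P(X=4) / P(X≥1).
P(X=4) = C(11,4)·0.15^4·0.85^7 = 0.053556
P(X≥1) = 1 − 0.167343 = 0.832657
Ratio = 0.053556 / 0.832657 = 0.064320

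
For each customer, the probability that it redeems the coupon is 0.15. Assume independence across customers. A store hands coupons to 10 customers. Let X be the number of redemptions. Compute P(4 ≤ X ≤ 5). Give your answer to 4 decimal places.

X ~ Binomial(10, 0.15); P(4 ≤ X ≤ 5) = Σ C(10,k) p^k (1−p)^(10−k) over k:
  k=4: C(10,4)·0.15^4·0.85^6 = 0.040096
  k=5: C(10,5)·0.15^5·0.85^5 = 0.008491
Total = 0.048587

0.0486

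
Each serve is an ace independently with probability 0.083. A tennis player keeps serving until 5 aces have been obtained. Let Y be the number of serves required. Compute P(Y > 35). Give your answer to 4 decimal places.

0.8389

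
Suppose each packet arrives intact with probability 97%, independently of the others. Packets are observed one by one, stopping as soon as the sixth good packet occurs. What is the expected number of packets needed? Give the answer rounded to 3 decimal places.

6.186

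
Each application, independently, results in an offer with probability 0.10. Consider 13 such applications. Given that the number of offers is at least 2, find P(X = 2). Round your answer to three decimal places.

0.646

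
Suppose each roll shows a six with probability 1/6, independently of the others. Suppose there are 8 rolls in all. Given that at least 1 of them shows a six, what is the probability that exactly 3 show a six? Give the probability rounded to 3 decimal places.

0.136

X ~ Binomial(8, 0.166667). Want P(X=3 | X≥1) = P(X=3) / P(X≥1).
P(X=3) = C(8,3)·0.166667^3·0.833333^5 = 0.10419
P(X≥1) = 1 − 0.23257 = 0.76743
Ratio = 0.10419 / 0.76743 = 0.13577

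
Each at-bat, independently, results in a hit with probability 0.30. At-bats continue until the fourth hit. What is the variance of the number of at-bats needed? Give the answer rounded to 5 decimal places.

Y = total at-bats until the fourth success; negative binomial with r=4, p=0.30.
Var(Y) = r(1−p)/p² = 4·0.70 / 0.30² = 31.1111111

31.11111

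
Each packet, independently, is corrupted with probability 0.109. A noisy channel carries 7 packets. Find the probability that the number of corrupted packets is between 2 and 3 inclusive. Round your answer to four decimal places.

0.1687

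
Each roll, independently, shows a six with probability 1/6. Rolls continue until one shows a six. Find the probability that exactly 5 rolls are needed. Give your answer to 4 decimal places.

Geometric (trials to first success), p = 0.166667.
P(Y = 5) = (1−p)^4 · p = 0.48225 · 0.166667 = 0.080376

0.0804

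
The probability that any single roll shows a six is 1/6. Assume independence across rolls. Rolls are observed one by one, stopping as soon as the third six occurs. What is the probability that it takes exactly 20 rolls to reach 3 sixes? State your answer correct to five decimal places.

0.03568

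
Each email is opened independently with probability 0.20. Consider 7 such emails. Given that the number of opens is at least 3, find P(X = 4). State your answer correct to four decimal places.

0.1937

X ~ Binomial(7, 0.20). Want P(X=4 | X≥3) = P(X=4) / P(X≥3).
P(X=4) = C(7,4)·0.20^4·0.80^3 = 0.028672
P(X≥3) = 1 − 0.209715 − 0.367002 − 0.275251 = 0.148032
Ratio = 0.028672 / 0.148032 = 0.193688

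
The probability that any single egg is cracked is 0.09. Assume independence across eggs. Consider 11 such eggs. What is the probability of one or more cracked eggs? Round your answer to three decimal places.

0.646

P(at least one) = 1 − P(none) = 1 − (1 − 0.09)^11
= 1 − 0.35437 = 0.64563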